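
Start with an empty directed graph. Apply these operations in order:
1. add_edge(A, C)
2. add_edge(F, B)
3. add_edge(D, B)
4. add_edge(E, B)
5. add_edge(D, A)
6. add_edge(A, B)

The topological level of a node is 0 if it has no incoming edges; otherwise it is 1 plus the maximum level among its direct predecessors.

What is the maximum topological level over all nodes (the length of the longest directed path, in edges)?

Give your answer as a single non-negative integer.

Answer: 2

Derivation:
Op 1: add_edge(A, C). Edges now: 1
Op 2: add_edge(F, B). Edges now: 2
Op 3: add_edge(D, B). Edges now: 3
Op 4: add_edge(E, B). Edges now: 4
Op 5: add_edge(D, A). Edges now: 5
Op 6: add_edge(A, B). Edges now: 6
Compute levels (Kahn BFS):
  sources (in-degree 0): D, E, F
  process D: level=0
    D->A: in-degree(A)=0, level(A)=1, enqueue
    D->B: in-degree(B)=3, level(B)>=1
  process E: level=0
    E->B: in-degree(B)=2, level(B)>=1
  process F: level=0
    F->B: in-degree(B)=1, level(B)>=1
  process A: level=1
    A->B: in-degree(B)=0, level(B)=2, enqueue
    A->C: in-degree(C)=0, level(C)=2, enqueue
  process B: level=2
  process C: level=2
All levels: A:1, B:2, C:2, D:0, E:0, F:0
max level = 2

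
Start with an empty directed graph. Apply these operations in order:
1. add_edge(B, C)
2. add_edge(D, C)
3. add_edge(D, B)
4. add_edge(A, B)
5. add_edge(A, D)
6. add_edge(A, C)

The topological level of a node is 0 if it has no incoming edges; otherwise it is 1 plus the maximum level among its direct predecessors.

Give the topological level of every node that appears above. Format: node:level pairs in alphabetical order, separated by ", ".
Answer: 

Op 1: add_edge(B, C). Edges now: 1
Op 2: add_edge(D, C). Edges now: 2
Op 3: add_edge(D, B). Edges now: 3
Op 4: add_edge(A, B). Edges now: 4
Op 5: add_edge(A, D). Edges now: 5
Op 6: add_edge(A, C). Edges now: 6
Compute levels (Kahn BFS):
  sources (in-degree 0): A
  process A: level=0
    A->B: in-degree(B)=1, level(B)>=1
    A->C: in-degree(C)=2, level(C)>=1
    A->D: in-degree(D)=0, level(D)=1, enqueue
  process D: level=1
    D->B: in-degree(B)=0, level(B)=2, enqueue
    D->C: in-degree(C)=1, level(C)>=2
  process B: level=2
    B->C: in-degree(C)=0, level(C)=3, enqueue
  process C: level=3
All levels: A:0, B:2, C:3, D:1

Answer: A:0, B:2, C:3, D:1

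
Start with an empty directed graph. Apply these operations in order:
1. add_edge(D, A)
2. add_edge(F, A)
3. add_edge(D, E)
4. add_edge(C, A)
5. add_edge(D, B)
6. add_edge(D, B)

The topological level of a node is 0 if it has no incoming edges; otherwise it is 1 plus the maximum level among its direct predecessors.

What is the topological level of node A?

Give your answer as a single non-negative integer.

Answer: 1

Derivation:
Op 1: add_edge(D, A). Edges now: 1
Op 2: add_edge(F, A). Edges now: 2
Op 3: add_edge(D, E). Edges now: 3
Op 4: add_edge(C, A). Edges now: 4
Op 5: add_edge(D, B). Edges now: 5
Op 6: add_edge(D, B) (duplicate, no change). Edges now: 5
Compute levels (Kahn BFS):
  sources (in-degree 0): C, D, F
  process C: level=0
    C->A: in-degree(A)=2, level(A)>=1
  process D: level=0
    D->A: in-degree(A)=1, level(A)>=1
    D->B: in-degree(B)=0, level(B)=1, enqueue
    D->E: in-degree(E)=0, level(E)=1, enqueue
  process F: level=0
    F->A: in-degree(A)=0, level(A)=1, enqueue
  process B: level=1
  process E: level=1
  process A: level=1
All levels: A:1, B:1, C:0, D:0, E:1, F:0
level(A) = 1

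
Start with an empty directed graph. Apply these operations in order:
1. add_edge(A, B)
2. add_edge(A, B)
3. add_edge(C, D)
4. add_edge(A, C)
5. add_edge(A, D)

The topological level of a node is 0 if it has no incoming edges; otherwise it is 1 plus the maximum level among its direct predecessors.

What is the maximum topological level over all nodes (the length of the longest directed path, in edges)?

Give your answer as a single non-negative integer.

Answer: 2

Derivation:
Op 1: add_edge(A, B). Edges now: 1
Op 2: add_edge(A, B) (duplicate, no change). Edges now: 1
Op 3: add_edge(C, D). Edges now: 2
Op 4: add_edge(A, C). Edges now: 3
Op 5: add_edge(A, D). Edges now: 4
Compute levels (Kahn BFS):
  sources (in-degree 0): A
  process A: level=0
    A->B: in-degree(B)=0, level(B)=1, enqueue
    A->C: in-degree(C)=0, level(C)=1, enqueue
    A->D: in-degree(D)=1, level(D)>=1
  process B: level=1
  process C: level=1
    C->D: in-degree(D)=0, level(D)=2, enqueue
  process D: level=2
All levels: A:0, B:1, C:1, D:2
max level = 2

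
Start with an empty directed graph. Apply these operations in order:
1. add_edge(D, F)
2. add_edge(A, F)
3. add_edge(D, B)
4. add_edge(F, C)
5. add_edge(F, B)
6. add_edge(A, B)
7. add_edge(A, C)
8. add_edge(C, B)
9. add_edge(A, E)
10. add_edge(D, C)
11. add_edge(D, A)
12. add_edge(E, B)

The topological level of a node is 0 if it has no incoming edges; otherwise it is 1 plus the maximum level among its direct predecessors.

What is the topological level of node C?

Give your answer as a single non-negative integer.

Op 1: add_edge(D, F). Edges now: 1
Op 2: add_edge(A, F). Edges now: 2
Op 3: add_edge(D, B). Edges now: 3
Op 4: add_edge(F, C). Edges now: 4
Op 5: add_edge(F, B). Edges now: 5
Op 6: add_edge(A, B). Edges now: 6
Op 7: add_edge(A, C). Edges now: 7
Op 8: add_edge(C, B). Edges now: 8
Op 9: add_edge(A, E). Edges now: 9
Op 10: add_edge(D, C). Edges now: 10
Op 11: add_edge(D, A). Edges now: 11
Op 12: add_edge(E, B). Edges now: 12
Compute levels (Kahn BFS):
  sources (in-degree 0): D
  process D: level=0
    D->A: in-degree(A)=0, level(A)=1, enqueue
    D->B: in-degree(B)=4, level(B)>=1
    D->C: in-degree(C)=2, level(C)>=1
    D->F: in-degree(F)=1, level(F)>=1
  process A: level=1
    A->B: in-degree(B)=3, level(B)>=2
    A->C: in-degree(C)=1, level(C)>=2
    A->E: in-degree(E)=0, level(E)=2, enqueue
    A->F: in-degree(F)=0, level(F)=2, enqueue
  process E: level=2
    E->B: in-degree(B)=2, level(B)>=3
  process F: level=2
    F->B: in-degree(B)=1, level(B)>=3
    F->C: in-degree(C)=0, level(C)=3, enqueue
  process C: level=3
    C->B: in-degree(B)=0, level(B)=4, enqueue
  process B: level=4
All levels: A:1, B:4, C:3, D:0, E:2, F:2
level(C) = 3

Answer: 3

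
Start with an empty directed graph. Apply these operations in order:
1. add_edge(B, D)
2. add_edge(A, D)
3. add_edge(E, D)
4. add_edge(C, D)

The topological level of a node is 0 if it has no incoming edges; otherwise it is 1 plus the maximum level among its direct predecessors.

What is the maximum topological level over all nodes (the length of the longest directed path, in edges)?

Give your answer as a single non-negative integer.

Answer: 1

Derivation:
Op 1: add_edge(B, D). Edges now: 1
Op 2: add_edge(A, D). Edges now: 2
Op 3: add_edge(E, D). Edges now: 3
Op 4: add_edge(C, D). Edges now: 4
Compute levels (Kahn BFS):
  sources (in-degree 0): A, B, C, E
  process A: level=0
    A->D: in-degree(D)=3, level(D)>=1
  process B: level=0
    B->D: in-degree(D)=2, level(D)>=1
  process C: level=0
    C->D: in-degree(D)=1, level(D)>=1
  process E: level=0
    E->D: in-degree(D)=0, level(D)=1, enqueue
  process D: level=1
All levels: A:0, B:0, C:0, D:1, E:0
max level = 1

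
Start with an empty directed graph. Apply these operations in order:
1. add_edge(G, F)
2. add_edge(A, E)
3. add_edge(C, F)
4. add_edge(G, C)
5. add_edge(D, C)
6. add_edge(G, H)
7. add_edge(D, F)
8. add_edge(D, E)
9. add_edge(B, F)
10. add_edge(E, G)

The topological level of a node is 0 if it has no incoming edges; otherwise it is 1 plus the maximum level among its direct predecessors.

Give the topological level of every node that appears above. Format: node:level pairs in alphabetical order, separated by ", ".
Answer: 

Op 1: add_edge(G, F). Edges now: 1
Op 2: add_edge(A, E). Edges now: 2
Op 3: add_edge(C, F). Edges now: 3
Op 4: add_edge(G, C). Edges now: 4
Op 5: add_edge(D, C). Edges now: 5
Op 6: add_edge(G, H). Edges now: 6
Op 7: add_edge(D, F). Edges now: 7
Op 8: add_edge(D, E). Edges now: 8
Op 9: add_edge(B, F). Edges now: 9
Op 10: add_edge(E, G). Edges now: 10
Compute levels (Kahn BFS):
  sources (in-degree 0): A, B, D
  process A: level=0
    A->E: in-degree(E)=1, level(E)>=1
  process B: level=0
    B->F: in-degree(F)=3, level(F)>=1
  process D: level=0
    D->C: in-degree(C)=1, level(C)>=1
    D->E: in-degree(E)=0, level(E)=1, enqueue
    D->F: in-degree(F)=2, level(F)>=1
  process E: level=1
    E->G: in-degree(G)=0, level(G)=2, enqueue
  process G: level=2
    G->C: in-degree(C)=0, level(C)=3, enqueue
    G->F: in-degree(F)=1, level(F)>=3
    G->H: in-degree(H)=0, level(H)=3, enqueue
  process C: level=3
    C->F: in-degree(F)=0, level(F)=4, enqueue
  process H: level=3
  process F: level=4
All levels: A:0, B:0, C:3, D:0, E:1, F:4, G:2, H:3

Answer: A:0, B:0, C:3, D:0, E:1, F:4, G:2, H:3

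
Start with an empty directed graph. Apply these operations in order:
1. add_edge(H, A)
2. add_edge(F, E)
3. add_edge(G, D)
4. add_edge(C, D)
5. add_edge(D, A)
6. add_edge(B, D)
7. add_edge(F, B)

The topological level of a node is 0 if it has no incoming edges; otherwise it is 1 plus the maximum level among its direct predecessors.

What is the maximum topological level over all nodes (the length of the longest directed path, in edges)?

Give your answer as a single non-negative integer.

Op 1: add_edge(H, A). Edges now: 1
Op 2: add_edge(F, E). Edges now: 2
Op 3: add_edge(G, D). Edges now: 3
Op 4: add_edge(C, D). Edges now: 4
Op 5: add_edge(D, A). Edges now: 5
Op 6: add_edge(B, D). Edges now: 6
Op 7: add_edge(F, B). Edges now: 7
Compute levels (Kahn BFS):
  sources (in-degree 0): C, F, G, H
  process C: level=0
    C->D: in-degree(D)=2, level(D)>=1
  process F: level=0
    F->B: in-degree(B)=0, level(B)=1, enqueue
    F->E: in-degree(E)=0, level(E)=1, enqueue
  process G: level=0
    G->D: in-degree(D)=1, level(D)>=1
  process H: level=0
    H->A: in-degree(A)=1, level(A)>=1
  process B: level=1
    B->D: in-degree(D)=0, level(D)=2, enqueue
  process E: level=1
  process D: level=2
    D->A: in-degree(A)=0, level(A)=3, enqueue
  process A: level=3
All levels: A:3, B:1, C:0, D:2, E:1, F:0, G:0, H:0
max level = 3

Answer: 3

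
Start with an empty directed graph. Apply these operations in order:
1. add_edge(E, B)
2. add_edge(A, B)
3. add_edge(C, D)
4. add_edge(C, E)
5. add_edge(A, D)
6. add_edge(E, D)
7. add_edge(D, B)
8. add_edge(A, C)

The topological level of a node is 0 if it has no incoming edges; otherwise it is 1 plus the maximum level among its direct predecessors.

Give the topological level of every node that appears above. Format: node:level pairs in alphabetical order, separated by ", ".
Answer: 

Answer: A:0, B:4, C:1, D:3, E:2

Derivation:
Op 1: add_edge(E, B). Edges now: 1
Op 2: add_edge(A, B). Edges now: 2
Op 3: add_edge(C, D). Edges now: 3
Op 4: add_edge(C, E). Edges now: 4
Op 5: add_edge(A, D). Edges now: 5
Op 6: add_edge(E, D). Edges now: 6
Op 7: add_edge(D, B). Edges now: 7
Op 8: add_edge(A, C). Edges now: 8
Compute levels (Kahn BFS):
  sources (in-degree 0): A
  process A: level=0
    A->B: in-degree(B)=2, level(B)>=1
    A->C: in-degree(C)=0, level(C)=1, enqueue
    A->D: in-degree(D)=2, level(D)>=1
  process C: level=1
    C->D: in-degree(D)=1, level(D)>=2
    C->E: in-degree(E)=0, level(E)=2, enqueue
  process E: level=2
    E->B: in-degree(B)=1, level(B)>=3
    E->D: in-degree(D)=0, level(D)=3, enqueue
  process D: level=3
    D->B: in-degree(B)=0, level(B)=4, enqueue
  process B: level=4
All levels: A:0, B:4, C:1, D:3, E:2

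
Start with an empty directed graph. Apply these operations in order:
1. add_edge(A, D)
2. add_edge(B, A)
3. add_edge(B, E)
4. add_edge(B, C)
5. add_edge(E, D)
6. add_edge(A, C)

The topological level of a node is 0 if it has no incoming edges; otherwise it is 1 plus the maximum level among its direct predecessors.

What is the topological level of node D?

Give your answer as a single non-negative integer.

Answer: 2

Derivation:
Op 1: add_edge(A, D). Edges now: 1
Op 2: add_edge(B, A). Edges now: 2
Op 3: add_edge(B, E). Edges now: 3
Op 4: add_edge(B, C). Edges now: 4
Op 5: add_edge(E, D). Edges now: 5
Op 6: add_edge(A, C). Edges now: 6
Compute levels (Kahn BFS):
  sources (in-degree 0): B
  process B: level=0
    B->A: in-degree(A)=0, level(A)=1, enqueue
    B->C: in-degree(C)=1, level(C)>=1
    B->E: in-degree(E)=0, level(E)=1, enqueue
  process A: level=1
    A->C: in-degree(C)=0, level(C)=2, enqueue
    A->D: in-degree(D)=1, level(D)>=2
  process E: level=1
    E->D: in-degree(D)=0, level(D)=2, enqueue
  process C: level=2
  process D: level=2
All levels: A:1, B:0, C:2, D:2, E:1
level(D) = 2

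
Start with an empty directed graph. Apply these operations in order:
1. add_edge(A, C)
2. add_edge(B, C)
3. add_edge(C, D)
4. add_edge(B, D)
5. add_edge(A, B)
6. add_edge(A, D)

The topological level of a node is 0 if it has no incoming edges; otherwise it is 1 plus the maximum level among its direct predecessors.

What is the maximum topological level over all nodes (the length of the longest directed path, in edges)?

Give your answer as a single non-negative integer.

Answer: 3

Derivation:
Op 1: add_edge(A, C). Edges now: 1
Op 2: add_edge(B, C). Edges now: 2
Op 3: add_edge(C, D). Edges now: 3
Op 4: add_edge(B, D). Edges now: 4
Op 5: add_edge(A, B). Edges now: 5
Op 6: add_edge(A, D). Edges now: 6
Compute levels (Kahn BFS):
  sources (in-degree 0): A
  process A: level=0
    A->B: in-degree(B)=0, level(B)=1, enqueue
    A->C: in-degree(C)=1, level(C)>=1
    A->D: in-degree(D)=2, level(D)>=1
  process B: level=1
    B->C: in-degree(C)=0, level(C)=2, enqueue
    B->D: in-degree(D)=1, level(D)>=2
  process C: level=2
    C->D: in-degree(D)=0, level(D)=3, enqueue
  process D: level=3
All levels: A:0, B:1, C:2, D:3
max level = 3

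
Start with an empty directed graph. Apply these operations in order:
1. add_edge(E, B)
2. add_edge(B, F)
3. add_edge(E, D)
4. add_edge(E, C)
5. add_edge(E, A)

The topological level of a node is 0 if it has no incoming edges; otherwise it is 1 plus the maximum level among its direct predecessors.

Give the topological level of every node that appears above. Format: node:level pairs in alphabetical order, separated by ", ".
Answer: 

Answer: A:1, B:1, C:1, D:1, E:0, F:2

Derivation:
Op 1: add_edge(E, B). Edges now: 1
Op 2: add_edge(B, F). Edges now: 2
Op 3: add_edge(E, D). Edges now: 3
Op 4: add_edge(E, C). Edges now: 4
Op 5: add_edge(E, A). Edges now: 5
Compute levels (Kahn BFS):
  sources (in-degree 0): E
  process E: level=0
    E->A: in-degree(A)=0, level(A)=1, enqueue
    E->B: in-degree(B)=0, level(B)=1, enqueue
    E->C: in-degree(C)=0, level(C)=1, enqueue
    E->D: in-degree(D)=0, level(D)=1, enqueue
  process A: level=1
  process B: level=1
    B->F: in-degree(F)=0, level(F)=2, enqueue
  process C: level=1
  process D: level=1
  process F: level=2
All levels: A:1, B:1, C:1, D:1, E:0, F:2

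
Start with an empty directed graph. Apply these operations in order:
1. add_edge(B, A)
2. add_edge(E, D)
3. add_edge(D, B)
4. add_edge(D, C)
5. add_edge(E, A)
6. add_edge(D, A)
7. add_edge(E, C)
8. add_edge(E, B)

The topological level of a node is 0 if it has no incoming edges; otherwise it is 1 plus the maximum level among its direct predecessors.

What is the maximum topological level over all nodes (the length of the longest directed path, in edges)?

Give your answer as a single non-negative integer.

Op 1: add_edge(B, A). Edges now: 1
Op 2: add_edge(E, D). Edges now: 2
Op 3: add_edge(D, B). Edges now: 3
Op 4: add_edge(D, C). Edges now: 4
Op 5: add_edge(E, A). Edges now: 5
Op 6: add_edge(D, A). Edges now: 6
Op 7: add_edge(E, C). Edges now: 7
Op 8: add_edge(E, B). Edges now: 8
Compute levels (Kahn BFS):
  sources (in-degree 0): E
  process E: level=0
    E->A: in-degree(A)=2, level(A)>=1
    E->B: in-degree(B)=1, level(B)>=1
    E->C: in-degree(C)=1, level(C)>=1
    E->D: in-degree(D)=0, level(D)=1, enqueue
  process D: level=1
    D->A: in-degree(A)=1, level(A)>=2
    D->B: in-degree(B)=0, level(B)=2, enqueue
    D->C: in-degree(C)=0, level(C)=2, enqueue
  process B: level=2
    B->A: in-degree(A)=0, level(A)=3, enqueue
  process C: level=2
  process A: level=3
All levels: A:3, B:2, C:2, D:1, E:0
max level = 3

Answer: 3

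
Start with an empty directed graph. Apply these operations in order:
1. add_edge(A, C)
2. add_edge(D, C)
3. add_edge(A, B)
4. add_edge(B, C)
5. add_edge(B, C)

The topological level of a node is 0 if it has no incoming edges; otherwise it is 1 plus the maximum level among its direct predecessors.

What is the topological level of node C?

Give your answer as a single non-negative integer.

Answer: 2

Derivation:
Op 1: add_edge(A, C). Edges now: 1
Op 2: add_edge(D, C). Edges now: 2
Op 3: add_edge(A, B). Edges now: 3
Op 4: add_edge(B, C). Edges now: 4
Op 5: add_edge(B, C) (duplicate, no change). Edges now: 4
Compute levels (Kahn BFS):
  sources (in-degree 0): A, D
  process A: level=0
    A->B: in-degree(B)=0, level(B)=1, enqueue
    A->C: in-degree(C)=2, level(C)>=1
  process D: level=0
    D->C: in-degree(C)=1, level(C)>=1
  process B: level=1
    B->C: in-degree(C)=0, level(C)=2, enqueue
  process C: level=2
All levels: A:0, B:1, C:2, D:0
level(C) = 2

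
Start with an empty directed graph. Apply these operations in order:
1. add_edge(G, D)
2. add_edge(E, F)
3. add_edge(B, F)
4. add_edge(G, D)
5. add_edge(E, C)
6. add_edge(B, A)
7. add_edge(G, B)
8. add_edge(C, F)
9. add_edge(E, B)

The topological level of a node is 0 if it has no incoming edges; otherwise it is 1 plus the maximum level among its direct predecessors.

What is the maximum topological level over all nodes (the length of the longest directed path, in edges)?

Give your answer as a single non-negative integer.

Op 1: add_edge(G, D). Edges now: 1
Op 2: add_edge(E, F). Edges now: 2
Op 3: add_edge(B, F). Edges now: 3
Op 4: add_edge(G, D) (duplicate, no change). Edges now: 3
Op 5: add_edge(E, C). Edges now: 4
Op 6: add_edge(B, A). Edges now: 5
Op 7: add_edge(G, B). Edges now: 6
Op 8: add_edge(C, F). Edges now: 7
Op 9: add_edge(E, B). Edges now: 8
Compute levels (Kahn BFS):
  sources (in-degree 0): E, G
  process E: level=0
    E->B: in-degree(B)=1, level(B)>=1
    E->C: in-degree(C)=0, level(C)=1, enqueue
    E->F: in-degree(F)=2, level(F)>=1
  process G: level=0
    G->B: in-degree(B)=0, level(B)=1, enqueue
    G->D: in-degree(D)=0, level(D)=1, enqueue
  process C: level=1
    C->F: in-degree(F)=1, level(F)>=2
  process B: level=1
    B->A: in-degree(A)=0, level(A)=2, enqueue
    B->F: in-degree(F)=0, level(F)=2, enqueue
  process D: level=1
  process A: level=2
  process F: level=2
All levels: A:2, B:1, C:1, D:1, E:0, F:2, G:0
max level = 2

Answer: 2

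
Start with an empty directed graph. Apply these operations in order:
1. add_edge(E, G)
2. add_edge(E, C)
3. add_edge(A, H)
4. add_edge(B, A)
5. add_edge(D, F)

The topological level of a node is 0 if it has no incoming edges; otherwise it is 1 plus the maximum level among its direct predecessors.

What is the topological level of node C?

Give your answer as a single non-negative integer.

Op 1: add_edge(E, G). Edges now: 1
Op 2: add_edge(E, C). Edges now: 2
Op 3: add_edge(A, H). Edges now: 3
Op 4: add_edge(B, A). Edges now: 4
Op 5: add_edge(D, F). Edges now: 5
Compute levels (Kahn BFS):
  sources (in-degree 0): B, D, E
  process B: level=0
    B->A: in-degree(A)=0, level(A)=1, enqueue
  process D: level=0
    D->F: in-degree(F)=0, level(F)=1, enqueue
  process E: level=0
    E->C: in-degree(C)=0, level(C)=1, enqueue
    E->G: in-degree(G)=0, level(G)=1, enqueue
  process A: level=1
    A->H: in-degree(H)=0, level(H)=2, enqueue
  process F: level=1
  process C: level=1
  process G: level=1
  process H: level=2
All levels: A:1, B:0, C:1, D:0, E:0, F:1, G:1, H:2
level(C) = 1

Answer: 1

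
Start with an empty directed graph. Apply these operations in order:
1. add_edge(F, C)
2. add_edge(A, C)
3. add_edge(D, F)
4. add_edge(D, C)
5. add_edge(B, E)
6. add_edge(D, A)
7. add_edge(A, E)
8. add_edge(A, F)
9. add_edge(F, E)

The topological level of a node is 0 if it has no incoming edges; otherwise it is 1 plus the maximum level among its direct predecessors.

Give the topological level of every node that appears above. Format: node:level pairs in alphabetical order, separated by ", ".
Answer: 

Answer: A:1, B:0, C:3, D:0, E:3, F:2

Derivation:
Op 1: add_edge(F, C). Edges now: 1
Op 2: add_edge(A, C). Edges now: 2
Op 3: add_edge(D, F). Edges now: 3
Op 4: add_edge(D, C). Edges now: 4
Op 5: add_edge(B, E). Edges now: 5
Op 6: add_edge(D, A). Edges now: 6
Op 7: add_edge(A, E). Edges now: 7
Op 8: add_edge(A, F). Edges now: 8
Op 9: add_edge(F, E). Edges now: 9
Compute levels (Kahn BFS):
  sources (in-degree 0): B, D
  process B: level=0
    B->E: in-degree(E)=2, level(E)>=1
  process D: level=0
    D->A: in-degree(A)=0, level(A)=1, enqueue
    D->C: in-degree(C)=2, level(C)>=1
    D->F: in-degree(F)=1, level(F)>=1
  process A: level=1
    A->C: in-degree(C)=1, level(C)>=2
    A->E: in-degree(E)=1, level(E)>=2
    A->F: in-degree(F)=0, level(F)=2, enqueue
  process F: level=2
    F->C: in-degree(C)=0, level(C)=3, enqueue
    F->E: in-degree(E)=0, level(E)=3, enqueue
  process C: level=3
  process E: level=3
All levels: A:1, B:0, C:3, D:0, E:3, F:2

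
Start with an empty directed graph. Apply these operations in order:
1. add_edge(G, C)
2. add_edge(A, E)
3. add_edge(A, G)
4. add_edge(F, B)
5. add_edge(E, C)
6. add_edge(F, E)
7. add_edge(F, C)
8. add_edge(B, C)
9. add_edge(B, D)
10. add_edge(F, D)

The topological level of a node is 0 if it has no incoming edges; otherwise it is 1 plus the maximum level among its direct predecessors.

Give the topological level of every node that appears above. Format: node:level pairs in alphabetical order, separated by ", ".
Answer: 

Answer: A:0, B:1, C:2, D:2, E:1, F:0, G:1

Derivation:
Op 1: add_edge(G, C). Edges now: 1
Op 2: add_edge(A, E). Edges now: 2
Op 3: add_edge(A, G). Edges now: 3
Op 4: add_edge(F, B). Edges now: 4
Op 5: add_edge(E, C). Edges now: 5
Op 6: add_edge(F, E). Edges now: 6
Op 7: add_edge(F, C). Edges now: 7
Op 8: add_edge(B, C). Edges now: 8
Op 9: add_edge(B, D). Edges now: 9
Op 10: add_edge(F, D). Edges now: 10
Compute levels (Kahn BFS):
  sources (in-degree 0): A, F
  process A: level=0
    A->E: in-degree(E)=1, level(E)>=1
    A->G: in-degree(G)=0, level(G)=1, enqueue
  process F: level=0
    F->B: in-degree(B)=0, level(B)=1, enqueue
    F->C: in-degree(C)=3, level(C)>=1
    F->D: in-degree(D)=1, level(D)>=1
    F->E: in-degree(E)=0, level(E)=1, enqueue
  process G: level=1
    G->C: in-degree(C)=2, level(C)>=2
  process B: level=1
    B->C: in-degree(C)=1, level(C)>=2
    B->D: in-degree(D)=0, level(D)=2, enqueue
  process E: level=1
    E->C: in-degree(C)=0, level(C)=2, enqueue
  process D: level=2
  process C: level=2
All levels: A:0, B:1, C:2, D:2, E:1, F:0, G:1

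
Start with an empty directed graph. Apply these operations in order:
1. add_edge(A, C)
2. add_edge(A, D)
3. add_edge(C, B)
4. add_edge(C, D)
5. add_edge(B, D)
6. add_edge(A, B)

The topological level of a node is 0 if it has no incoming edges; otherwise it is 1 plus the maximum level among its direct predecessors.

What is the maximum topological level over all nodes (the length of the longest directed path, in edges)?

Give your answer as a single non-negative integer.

Answer: 3

Derivation:
Op 1: add_edge(A, C). Edges now: 1
Op 2: add_edge(A, D). Edges now: 2
Op 3: add_edge(C, B). Edges now: 3
Op 4: add_edge(C, D). Edges now: 4
Op 5: add_edge(B, D). Edges now: 5
Op 6: add_edge(A, B). Edges now: 6
Compute levels (Kahn BFS):
  sources (in-degree 0): A
  process A: level=0
    A->B: in-degree(B)=1, level(B)>=1
    A->C: in-degree(C)=0, level(C)=1, enqueue
    A->D: in-degree(D)=2, level(D)>=1
  process C: level=1
    C->B: in-degree(B)=0, level(B)=2, enqueue
    C->D: in-degree(D)=1, level(D)>=2
  process B: level=2
    B->D: in-degree(D)=0, level(D)=3, enqueue
  process D: level=3
All levels: A:0, B:2, C:1, D:3
max level = 3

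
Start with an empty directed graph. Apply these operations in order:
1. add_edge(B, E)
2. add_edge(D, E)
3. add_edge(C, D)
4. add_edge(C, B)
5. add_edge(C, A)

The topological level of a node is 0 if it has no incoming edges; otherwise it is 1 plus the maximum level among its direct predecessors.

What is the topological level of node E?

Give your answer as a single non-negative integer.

Answer: 2

Derivation:
Op 1: add_edge(B, E). Edges now: 1
Op 2: add_edge(D, E). Edges now: 2
Op 3: add_edge(C, D). Edges now: 3
Op 4: add_edge(C, B). Edges now: 4
Op 5: add_edge(C, A). Edges now: 5
Compute levels (Kahn BFS):
  sources (in-degree 0): C
  process C: level=0
    C->A: in-degree(A)=0, level(A)=1, enqueue
    C->B: in-degree(B)=0, level(B)=1, enqueue
    C->D: in-degree(D)=0, level(D)=1, enqueue
  process A: level=1
  process B: level=1
    B->E: in-degree(E)=1, level(E)>=2
  process D: level=1
    D->E: in-degree(E)=0, level(E)=2, enqueue
  process E: level=2
All levels: A:1, B:1, C:0, D:1, E:2
level(E) = 2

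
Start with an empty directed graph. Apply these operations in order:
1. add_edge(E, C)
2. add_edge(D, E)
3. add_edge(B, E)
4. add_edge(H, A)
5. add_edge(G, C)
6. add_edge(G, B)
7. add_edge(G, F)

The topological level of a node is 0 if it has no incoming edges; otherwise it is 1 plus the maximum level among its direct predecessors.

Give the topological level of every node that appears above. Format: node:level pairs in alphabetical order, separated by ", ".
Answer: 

Answer: A:1, B:1, C:3, D:0, E:2, F:1, G:0, H:0

Derivation:
Op 1: add_edge(E, C). Edges now: 1
Op 2: add_edge(D, E). Edges now: 2
Op 3: add_edge(B, E). Edges now: 3
Op 4: add_edge(H, A). Edges now: 4
Op 5: add_edge(G, C). Edges now: 5
Op 6: add_edge(G, B). Edges now: 6
Op 7: add_edge(G, F). Edges now: 7
Compute levels (Kahn BFS):
  sources (in-degree 0): D, G, H
  process D: level=0
    D->E: in-degree(E)=1, level(E)>=1
  process G: level=0
    G->B: in-degree(B)=0, level(B)=1, enqueue
    G->C: in-degree(C)=1, level(C)>=1
    G->F: in-degree(F)=0, level(F)=1, enqueue
  process H: level=0
    H->A: in-degree(A)=0, level(A)=1, enqueue
  process B: level=1
    B->E: in-degree(E)=0, level(E)=2, enqueue
  process F: level=1
  process A: level=1
  process E: level=2
    E->C: in-degree(C)=0, level(C)=3, enqueue
  process C: level=3
All levels: A:1, B:1, C:3, D:0, E:2, F:1, G:0, H:0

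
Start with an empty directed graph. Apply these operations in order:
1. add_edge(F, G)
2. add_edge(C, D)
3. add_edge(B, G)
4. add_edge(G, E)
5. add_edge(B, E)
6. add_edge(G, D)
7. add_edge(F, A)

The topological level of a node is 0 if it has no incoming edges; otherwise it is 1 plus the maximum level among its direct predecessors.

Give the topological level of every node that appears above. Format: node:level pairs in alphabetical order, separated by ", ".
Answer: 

Answer: A:1, B:0, C:0, D:2, E:2, F:0, G:1

Derivation:
Op 1: add_edge(F, G). Edges now: 1
Op 2: add_edge(C, D). Edges now: 2
Op 3: add_edge(B, G). Edges now: 3
Op 4: add_edge(G, E). Edges now: 4
Op 5: add_edge(B, E). Edges now: 5
Op 6: add_edge(G, D). Edges now: 6
Op 7: add_edge(F, A). Edges now: 7
Compute levels (Kahn BFS):
  sources (in-degree 0): B, C, F
  process B: level=0
    B->E: in-degree(E)=1, level(E)>=1
    B->G: in-degree(G)=1, level(G)>=1
  process C: level=0
    C->D: in-degree(D)=1, level(D)>=1
  process F: level=0
    F->A: in-degree(A)=0, level(A)=1, enqueue
    F->G: in-degree(G)=0, level(G)=1, enqueue
  process A: level=1
  process G: level=1
    G->D: in-degree(D)=0, level(D)=2, enqueue
    G->E: in-degree(E)=0, level(E)=2, enqueue
  process D: level=2
  process E: level=2
All levels: A:1, B:0, C:0, D:2, E:2, F:0, G:1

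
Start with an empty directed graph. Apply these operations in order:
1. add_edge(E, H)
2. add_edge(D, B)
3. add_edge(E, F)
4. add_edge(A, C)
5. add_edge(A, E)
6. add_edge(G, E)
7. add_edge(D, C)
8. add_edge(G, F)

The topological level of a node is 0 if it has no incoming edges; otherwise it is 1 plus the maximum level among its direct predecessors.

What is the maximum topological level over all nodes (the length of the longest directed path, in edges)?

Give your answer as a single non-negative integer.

Answer: 2

Derivation:
Op 1: add_edge(E, H). Edges now: 1
Op 2: add_edge(D, B). Edges now: 2
Op 3: add_edge(E, F). Edges now: 3
Op 4: add_edge(A, C). Edges now: 4
Op 5: add_edge(A, E). Edges now: 5
Op 6: add_edge(G, E). Edges now: 6
Op 7: add_edge(D, C). Edges now: 7
Op 8: add_edge(G, F). Edges now: 8
Compute levels (Kahn BFS):
  sources (in-degree 0): A, D, G
  process A: level=0
    A->C: in-degree(C)=1, level(C)>=1
    A->E: in-degree(E)=1, level(E)>=1
  process D: level=0
    D->B: in-degree(B)=0, level(B)=1, enqueue
    D->C: in-degree(C)=0, level(C)=1, enqueue
  process G: level=0
    G->E: in-degree(E)=0, level(E)=1, enqueue
    G->F: in-degree(F)=1, level(F)>=1
  process B: level=1
  process C: level=1
  process E: level=1
    E->F: in-degree(F)=0, level(F)=2, enqueue
    E->H: in-degree(H)=0, level(H)=2, enqueue
  process F: level=2
  process H: level=2
All levels: A:0, B:1, C:1, D:0, E:1, F:2, G:0, H:2
max level = 2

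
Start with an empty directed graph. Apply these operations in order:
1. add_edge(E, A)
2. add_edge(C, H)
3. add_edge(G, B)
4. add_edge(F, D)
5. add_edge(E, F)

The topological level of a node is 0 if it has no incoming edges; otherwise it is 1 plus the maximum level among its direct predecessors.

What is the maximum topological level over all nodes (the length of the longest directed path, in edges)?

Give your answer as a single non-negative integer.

Op 1: add_edge(E, A). Edges now: 1
Op 2: add_edge(C, H). Edges now: 2
Op 3: add_edge(G, B). Edges now: 3
Op 4: add_edge(F, D). Edges now: 4
Op 5: add_edge(E, F). Edges now: 5
Compute levels (Kahn BFS):
  sources (in-degree 0): C, E, G
  process C: level=0
    C->H: in-degree(H)=0, level(H)=1, enqueue
  process E: level=0
    E->A: in-degree(A)=0, level(A)=1, enqueue
    E->F: in-degree(F)=0, level(F)=1, enqueue
  process G: level=0
    G->B: in-degree(B)=0, level(B)=1, enqueue
  process H: level=1
  process A: level=1
  process F: level=1
    F->D: in-degree(D)=0, level(D)=2, enqueue
  process B: level=1
  process D: level=2
All levels: A:1, B:1, C:0, D:2, E:0, F:1, G:0, H:1
max level = 2

Answer: 2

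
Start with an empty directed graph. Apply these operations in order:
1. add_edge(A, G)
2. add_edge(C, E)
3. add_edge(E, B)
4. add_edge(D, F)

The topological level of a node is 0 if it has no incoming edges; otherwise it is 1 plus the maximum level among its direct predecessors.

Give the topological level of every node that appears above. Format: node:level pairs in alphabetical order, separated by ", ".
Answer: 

Answer: A:0, B:2, C:0, D:0, E:1, F:1, G:1

Derivation:
Op 1: add_edge(A, G). Edges now: 1
Op 2: add_edge(C, E). Edges now: 2
Op 3: add_edge(E, B). Edges now: 3
Op 4: add_edge(D, F). Edges now: 4
Compute levels (Kahn BFS):
  sources (in-degree 0): A, C, D
  process A: level=0
    A->G: in-degree(G)=0, level(G)=1, enqueue
  process C: level=0
    C->E: in-degree(E)=0, level(E)=1, enqueue
  process D: level=0
    D->F: in-degree(F)=0, level(F)=1, enqueue
  process G: level=1
  process E: level=1
    E->B: in-degree(B)=0, level(B)=2, enqueue
  process F: level=1
  process B: level=2
All levels: A:0, B:2, C:0, D:0, E:1, F:1, G:1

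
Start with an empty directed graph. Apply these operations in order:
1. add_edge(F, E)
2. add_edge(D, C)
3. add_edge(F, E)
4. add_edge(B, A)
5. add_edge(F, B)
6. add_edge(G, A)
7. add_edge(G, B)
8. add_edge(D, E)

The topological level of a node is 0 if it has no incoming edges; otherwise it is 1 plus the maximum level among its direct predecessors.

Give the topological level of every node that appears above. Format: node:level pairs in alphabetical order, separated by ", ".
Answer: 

Op 1: add_edge(F, E). Edges now: 1
Op 2: add_edge(D, C). Edges now: 2
Op 3: add_edge(F, E) (duplicate, no change). Edges now: 2
Op 4: add_edge(B, A). Edges now: 3
Op 5: add_edge(F, B). Edges now: 4
Op 6: add_edge(G, A). Edges now: 5
Op 7: add_edge(G, B). Edges now: 6
Op 8: add_edge(D, E). Edges now: 7
Compute levels (Kahn BFS):
  sources (in-degree 0): D, F, G
  process D: level=0
    D->C: in-degree(C)=0, level(C)=1, enqueue
    D->E: in-degree(E)=1, level(E)>=1
  process F: level=0
    F->B: in-degree(B)=1, level(B)>=1
    F->E: in-degree(E)=0, level(E)=1, enqueue
  process G: level=0
    G->A: in-degree(A)=1, level(A)>=1
    G->B: in-degree(B)=0, level(B)=1, enqueue
  process C: level=1
  process E: level=1
  process B: level=1
    B->A: in-degree(A)=0, level(A)=2, enqueue
  process A: level=2
All levels: A:2, B:1, C:1, D:0, E:1, F:0, G:0

Answer: A:2, B:1, C:1, D:0, E:1, F:0, G:0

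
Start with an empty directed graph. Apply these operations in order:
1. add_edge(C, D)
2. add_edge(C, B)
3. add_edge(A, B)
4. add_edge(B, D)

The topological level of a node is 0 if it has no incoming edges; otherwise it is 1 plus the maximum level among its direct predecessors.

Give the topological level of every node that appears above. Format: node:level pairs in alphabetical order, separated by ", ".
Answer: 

Answer: A:0, B:1, C:0, D:2

Derivation:
Op 1: add_edge(C, D). Edges now: 1
Op 2: add_edge(C, B). Edges now: 2
Op 3: add_edge(A, B). Edges now: 3
Op 4: add_edge(B, D). Edges now: 4
Compute levels (Kahn BFS):
  sources (in-degree 0): A, C
  process A: level=0
    A->B: in-degree(B)=1, level(B)>=1
  process C: level=0
    C->B: in-degree(B)=0, level(B)=1, enqueue
    C->D: in-degree(D)=1, level(D)>=1
  process B: level=1
    B->D: in-degree(D)=0, level(D)=2, enqueue
  process D: level=2
All levels: A:0, B:1, C:0, D:2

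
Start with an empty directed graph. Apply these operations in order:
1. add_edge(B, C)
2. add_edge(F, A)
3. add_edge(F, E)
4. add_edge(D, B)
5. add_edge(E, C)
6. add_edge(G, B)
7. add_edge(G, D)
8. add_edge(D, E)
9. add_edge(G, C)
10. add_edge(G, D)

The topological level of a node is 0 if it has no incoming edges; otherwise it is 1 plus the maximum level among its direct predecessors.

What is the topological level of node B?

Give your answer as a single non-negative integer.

Answer: 2

Derivation:
Op 1: add_edge(B, C). Edges now: 1
Op 2: add_edge(F, A). Edges now: 2
Op 3: add_edge(F, E). Edges now: 3
Op 4: add_edge(D, B). Edges now: 4
Op 5: add_edge(E, C). Edges now: 5
Op 6: add_edge(G, B). Edges now: 6
Op 7: add_edge(G, D). Edges now: 7
Op 8: add_edge(D, E). Edges now: 8
Op 9: add_edge(G, C). Edges now: 9
Op 10: add_edge(G, D) (duplicate, no change). Edges now: 9
Compute levels (Kahn BFS):
  sources (in-degree 0): F, G
  process F: level=0
    F->A: in-degree(A)=0, level(A)=1, enqueue
    F->E: in-degree(E)=1, level(E)>=1
  process G: level=0
    G->B: in-degree(B)=1, level(B)>=1
    G->C: in-degree(C)=2, level(C)>=1
    G->D: in-degree(D)=0, level(D)=1, enqueue
  process A: level=1
  process D: level=1
    D->B: in-degree(B)=0, level(B)=2, enqueue
    D->E: in-degree(E)=0, level(E)=2, enqueue
  process B: level=2
    B->C: in-degree(C)=1, level(C)>=3
  process E: level=2
    E->C: in-degree(C)=0, level(C)=3, enqueue
  process C: level=3
All levels: A:1, B:2, C:3, D:1, E:2, F:0, G:0
level(B) = 2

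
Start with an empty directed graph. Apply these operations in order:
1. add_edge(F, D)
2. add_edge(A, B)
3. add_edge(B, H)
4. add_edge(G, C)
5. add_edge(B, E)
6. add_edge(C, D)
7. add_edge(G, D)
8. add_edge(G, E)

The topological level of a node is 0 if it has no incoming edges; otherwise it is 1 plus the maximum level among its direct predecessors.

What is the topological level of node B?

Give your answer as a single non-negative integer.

Answer: 1

Derivation:
Op 1: add_edge(F, D). Edges now: 1
Op 2: add_edge(A, B). Edges now: 2
Op 3: add_edge(B, H). Edges now: 3
Op 4: add_edge(G, C). Edges now: 4
Op 5: add_edge(B, E). Edges now: 5
Op 6: add_edge(C, D). Edges now: 6
Op 7: add_edge(G, D). Edges now: 7
Op 8: add_edge(G, E). Edges now: 8
Compute levels (Kahn BFS):
  sources (in-degree 0): A, F, G
  process A: level=0
    A->B: in-degree(B)=0, level(B)=1, enqueue
  process F: level=0
    F->D: in-degree(D)=2, level(D)>=1
  process G: level=0
    G->C: in-degree(C)=0, level(C)=1, enqueue
    G->D: in-degree(D)=1, level(D)>=1
    G->E: in-degree(E)=1, level(E)>=1
  process B: level=1
    B->E: in-degree(E)=0, level(E)=2, enqueue
    B->H: in-degree(H)=0, level(H)=2, enqueue
  process C: level=1
    C->D: in-degree(D)=0, level(D)=2, enqueue
  process E: level=2
  process H: level=2
  process D: level=2
All levels: A:0, B:1, C:1, D:2, E:2, F:0, G:0, H:2
level(B) = 1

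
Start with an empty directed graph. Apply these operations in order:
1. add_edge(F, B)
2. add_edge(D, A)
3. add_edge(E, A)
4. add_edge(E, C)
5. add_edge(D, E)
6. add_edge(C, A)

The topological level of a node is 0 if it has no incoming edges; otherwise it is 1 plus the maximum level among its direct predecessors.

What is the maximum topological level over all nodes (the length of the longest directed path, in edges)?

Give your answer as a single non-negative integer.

Answer: 3

Derivation:
Op 1: add_edge(F, B). Edges now: 1
Op 2: add_edge(D, A). Edges now: 2
Op 3: add_edge(E, A). Edges now: 3
Op 4: add_edge(E, C). Edges now: 4
Op 5: add_edge(D, E). Edges now: 5
Op 6: add_edge(C, A). Edges now: 6
Compute levels (Kahn BFS):
  sources (in-degree 0): D, F
  process D: level=0
    D->A: in-degree(A)=2, level(A)>=1
    D->E: in-degree(E)=0, level(E)=1, enqueue
  process F: level=0
    F->B: in-degree(B)=0, level(B)=1, enqueue
  process E: level=1
    E->A: in-degree(A)=1, level(A)>=2
    E->C: in-degree(C)=0, level(C)=2, enqueue
  process B: level=1
  process C: level=2
    C->A: in-degree(A)=0, level(A)=3, enqueue
  process A: level=3
All levels: A:3, B:1, C:2, D:0, E:1, F:0
max level = 3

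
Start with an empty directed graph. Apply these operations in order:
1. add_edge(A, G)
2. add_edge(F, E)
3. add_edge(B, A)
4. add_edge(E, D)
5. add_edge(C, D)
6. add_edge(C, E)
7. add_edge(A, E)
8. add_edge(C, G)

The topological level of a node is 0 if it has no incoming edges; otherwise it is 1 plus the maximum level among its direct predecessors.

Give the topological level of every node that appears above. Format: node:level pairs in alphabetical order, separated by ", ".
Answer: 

Op 1: add_edge(A, G). Edges now: 1
Op 2: add_edge(F, E). Edges now: 2
Op 3: add_edge(B, A). Edges now: 3
Op 4: add_edge(E, D). Edges now: 4
Op 5: add_edge(C, D). Edges now: 5
Op 6: add_edge(C, E). Edges now: 6
Op 7: add_edge(A, E). Edges now: 7
Op 8: add_edge(C, G). Edges now: 8
Compute levels (Kahn BFS):
  sources (in-degree 0): B, C, F
  process B: level=0
    B->A: in-degree(A)=0, level(A)=1, enqueue
  process C: level=0
    C->D: in-degree(D)=1, level(D)>=1
    C->E: in-degree(E)=2, level(E)>=1
    C->G: in-degree(G)=1, level(G)>=1
  process F: level=0
    F->E: in-degree(E)=1, level(E)>=1
  process A: level=1
    A->E: in-degree(E)=0, level(E)=2, enqueue
    A->G: in-degree(G)=0, level(G)=2, enqueue
  process E: level=2
    E->D: in-degree(D)=0, level(D)=3, enqueue
  process G: level=2
  process D: level=3
All levels: A:1, B:0, C:0, D:3, E:2, F:0, G:2

Answer: A:1, B:0, C:0, D:3, E:2, F:0, G:2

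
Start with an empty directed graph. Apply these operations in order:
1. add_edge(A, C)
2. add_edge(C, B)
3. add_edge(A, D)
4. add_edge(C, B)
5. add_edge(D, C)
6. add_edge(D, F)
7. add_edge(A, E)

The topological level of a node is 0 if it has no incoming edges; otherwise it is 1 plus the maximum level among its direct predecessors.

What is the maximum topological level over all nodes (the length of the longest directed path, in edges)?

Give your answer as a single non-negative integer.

Op 1: add_edge(A, C). Edges now: 1
Op 2: add_edge(C, B). Edges now: 2
Op 3: add_edge(A, D). Edges now: 3
Op 4: add_edge(C, B) (duplicate, no change). Edges now: 3
Op 5: add_edge(D, C). Edges now: 4
Op 6: add_edge(D, F). Edges now: 5
Op 7: add_edge(A, E). Edges now: 6
Compute levels (Kahn BFS):
  sources (in-degree 0): A
  process A: level=0
    A->C: in-degree(C)=1, level(C)>=1
    A->D: in-degree(D)=0, level(D)=1, enqueue
    A->E: in-degree(E)=0, level(E)=1, enqueue
  process D: level=1
    D->C: in-degree(C)=0, level(C)=2, enqueue
    D->F: in-degree(F)=0, level(F)=2, enqueue
  process E: level=1
  process C: level=2
    C->B: in-degree(B)=0, level(B)=3, enqueue
  process F: level=2
  process B: level=3
All levels: A:0, B:3, C:2, D:1, E:1, F:2
max level = 3

Answer: 3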